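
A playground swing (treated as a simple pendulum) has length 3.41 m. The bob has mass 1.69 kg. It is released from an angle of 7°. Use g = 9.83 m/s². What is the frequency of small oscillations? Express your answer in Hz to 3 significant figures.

T = 2π√(L/g) = 2π√(3.41/9.83) = 3.701 s, so f = 1/T = 0.270 Hz.

0.270 Hz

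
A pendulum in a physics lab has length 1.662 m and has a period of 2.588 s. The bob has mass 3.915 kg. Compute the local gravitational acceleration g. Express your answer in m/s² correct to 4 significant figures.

9.796 m/s²

From T = 2π√(L/g), g = 4π²L/T² = 4π² × 1.662/2.5880² = 9.796 m/s².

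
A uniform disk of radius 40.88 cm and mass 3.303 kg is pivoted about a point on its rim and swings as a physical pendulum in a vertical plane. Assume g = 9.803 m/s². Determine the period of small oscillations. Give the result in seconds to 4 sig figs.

1.571 s

I_cm = ½mr² = 0.27599 kg·m². The pivot is at distance d = 0.4088 m from the centre of mass.
By the parallel-axis theorem, I = I_cm + md² = 0.27599 + 0.55199 = 0.82798 kg·m².
T = 2π√(I/(mgd)) = 2π√(0.82798/(3.303 × 9.803 × 0.4088)) = 1.571 s.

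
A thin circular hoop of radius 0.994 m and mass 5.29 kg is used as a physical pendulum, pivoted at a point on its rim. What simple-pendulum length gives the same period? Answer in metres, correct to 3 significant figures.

1.99 m

The equivalent simple-pendulum length is L_eq = I/(md), where I is about the pivot and d = 0.9940 m.
I_cm = mR² = 5.227 kg·m², so I = I_cm + md² = 5.227 + 5.227 = 10.45 kg·m².
L_eq = 10.45/(5.29 × 0.9940) = 1.99 m.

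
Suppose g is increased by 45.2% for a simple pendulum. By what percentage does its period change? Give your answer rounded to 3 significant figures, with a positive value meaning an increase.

T ∝ 1/√g, so T'/T = 1/√(1.452) = 0.8299.
Percentage change in T = (0.8299 − 1) × 100% = -17.0%.

-17.0%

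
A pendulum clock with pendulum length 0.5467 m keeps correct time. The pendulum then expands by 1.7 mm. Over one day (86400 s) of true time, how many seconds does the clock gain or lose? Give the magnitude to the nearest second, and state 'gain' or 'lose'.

T ∝ √L, so T'/T = √(0.54840/0.5467) = 1.00155.
In 86400 s of true time the clock registers 86400/1.00155 = 86266.0 s, so it loses 134 s.

lose 134 s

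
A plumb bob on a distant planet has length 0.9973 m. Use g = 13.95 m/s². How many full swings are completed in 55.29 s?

32

T = 2π√(L/g) = 2π√(0.9973/13.95) = 1.6800 s.
Number of complete oscillations = ⌊55.29/1.6800⌋ = ⌊32.911⌋ = 32.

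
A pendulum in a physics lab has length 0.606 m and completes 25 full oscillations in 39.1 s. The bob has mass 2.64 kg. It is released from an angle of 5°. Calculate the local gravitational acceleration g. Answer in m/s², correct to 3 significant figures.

9.78 m/s²

T = 39.1/25 = 1.564 s.
From T = 2π√(L/g), g = 4π²L/T² = 4π² × 0.606/1.564² = 9.78 m/s².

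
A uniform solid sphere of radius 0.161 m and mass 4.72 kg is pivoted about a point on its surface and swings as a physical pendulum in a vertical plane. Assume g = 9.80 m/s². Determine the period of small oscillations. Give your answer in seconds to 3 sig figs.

I_cm = (2/5)mr² = 0.04894 kg·m². The pivot is at distance d = 0.161 m from the centre of mass.
By the parallel-axis theorem, I = I_cm + md² = 0.04894 + 0.1223 = 0.1713 kg·m².
T = 2π√(I/(mgd)) = 2π√(0.1713/(4.72 × 9.80 × 0.161)) = 0.953 s.

0.953 s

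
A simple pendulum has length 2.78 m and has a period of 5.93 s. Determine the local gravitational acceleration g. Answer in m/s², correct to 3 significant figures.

From T = 2π√(L/g), g = 4π²L/T² = 4π² × 2.78/5.930² = 3.12 m/s².

3.12 m/s²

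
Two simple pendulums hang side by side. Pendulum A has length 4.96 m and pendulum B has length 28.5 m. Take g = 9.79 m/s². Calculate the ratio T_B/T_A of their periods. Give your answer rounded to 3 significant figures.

2.40

T ∝ √L, so T_B/T_A = √(L_B/L_A) = √(28.5/4.96) = 2.40.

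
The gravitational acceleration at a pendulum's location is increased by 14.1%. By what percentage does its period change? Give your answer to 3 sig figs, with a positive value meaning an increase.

-6.38%

T ∝ 1/√g, so T'/T = 1/√(1.141) = 0.9362.
Percentage change in T = (0.9362 − 1) × 100% = -6.38%.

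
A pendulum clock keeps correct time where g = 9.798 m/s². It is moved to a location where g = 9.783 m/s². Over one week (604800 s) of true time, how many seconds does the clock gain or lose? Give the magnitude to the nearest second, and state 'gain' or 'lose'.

lose 463 s

The clock's period scales as T ∝ 1/√g, so T'/T = √(9.798/9.783) = 1.00077.
In 604800 s of true time the clock registers 604800/1.00077 = 604336.9 s, so it loses 463 s.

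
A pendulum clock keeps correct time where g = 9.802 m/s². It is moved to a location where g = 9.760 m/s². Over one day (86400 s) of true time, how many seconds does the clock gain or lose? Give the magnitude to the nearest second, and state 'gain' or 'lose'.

The clock's period scales as T ∝ 1/√g, so T'/T = √(9.802/9.760) = 1.00215.
In 86400 s of true time the clock registers 86400/1.00215 = 86214.7 s, so it loses 185 s.

lose 185 s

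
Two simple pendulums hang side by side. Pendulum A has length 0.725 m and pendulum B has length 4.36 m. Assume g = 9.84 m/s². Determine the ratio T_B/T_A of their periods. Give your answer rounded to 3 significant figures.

2.45

T ∝ √L, so T_B/T_A = √(L_B/L_A) = √(4.36/0.725) = 2.45.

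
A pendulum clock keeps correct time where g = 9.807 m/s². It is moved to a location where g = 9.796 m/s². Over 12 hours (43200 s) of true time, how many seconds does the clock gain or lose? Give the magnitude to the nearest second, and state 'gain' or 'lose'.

lose 24 s

The clock's period scales as T ∝ 1/√g, so T'/T = √(9.807/9.796) = 1.00056.
In 43200 s of true time the clock registers 43200/1.00056 = 43175.8 s, so it loses 24 s.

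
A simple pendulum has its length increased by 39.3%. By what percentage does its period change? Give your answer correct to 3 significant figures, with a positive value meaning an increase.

T ∝ √L, so T'/T = √(1.393) = 1.180.
Percentage change in T = (1.180 − 1) × 100% = 18.0%.

18.0%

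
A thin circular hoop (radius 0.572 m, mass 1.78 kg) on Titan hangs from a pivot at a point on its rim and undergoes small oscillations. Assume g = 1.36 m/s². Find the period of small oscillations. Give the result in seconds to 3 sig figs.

5.76 s

I_cm = mr² = 0.5824 kg·m². The pivot is at distance d = 0.572 m from the centre of mass.
By the parallel-axis theorem, I = I_cm + md² = 0.5824 + 0.5824 = 1.165 kg·m².
T = 2π√(I/(mgd)) = 2π√(1.165/(1.78 × 1.36 × 0.572)) = 5.76 s.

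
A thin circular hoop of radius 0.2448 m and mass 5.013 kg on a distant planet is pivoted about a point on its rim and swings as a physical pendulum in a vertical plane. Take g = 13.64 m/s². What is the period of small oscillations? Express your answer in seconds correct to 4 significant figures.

I_cm = mr² = 0.30041 kg·m². The pivot is at distance d = 0.2448 m from the centre of mass.
By the parallel-axis theorem, I = I_cm + md² = 0.30041 + 0.30041 = 0.60083 kg·m².
T = 2π√(I/(mgd)) = 2π√(0.60083/(5.013 × 13.64 × 0.2448)) = 1.190 s.

1.190 s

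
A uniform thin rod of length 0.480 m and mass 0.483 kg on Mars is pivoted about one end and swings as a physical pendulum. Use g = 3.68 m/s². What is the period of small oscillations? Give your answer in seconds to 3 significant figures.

For a physical pendulum T = 2π√(I/(mgd)), with d = 0.2400 m from pivot to centre of mass.
I_cm = mL²/12 = 0.483 × 0.480²/12 = 0.009274 kg·m²; I = I_cm + md² = 0.009274 + 0.483 × 0.2400² = 0.03709 kg·m².
T = 2π√(0.03709/(0.483 × 3.68 × 0.2400)) = 1.85 s.

1.85 s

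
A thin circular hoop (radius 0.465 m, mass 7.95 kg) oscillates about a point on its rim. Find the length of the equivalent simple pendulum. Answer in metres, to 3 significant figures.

The equivalent simple-pendulum length is L_eq = I/(md), where I is about the pivot and d = 0.4650 m.
I_cm = mR² = 1.719 kg·m², so I = I_cm + md² = 1.719 + 1.719 = 3.438 kg·m².
L_eq = 3.438/(7.95 × 0.4650) = 0.930 m.

0.930 m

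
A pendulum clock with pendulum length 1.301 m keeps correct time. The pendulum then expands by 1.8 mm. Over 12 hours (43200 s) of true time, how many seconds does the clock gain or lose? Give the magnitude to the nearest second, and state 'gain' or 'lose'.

T ∝ √L, so T'/T = √(1.30280/1.301) = 1.00069.
In 43200 s of true time the clock registers 43200/1.00069 = 43170.1 s, so it loses 30 s.

lose 30 s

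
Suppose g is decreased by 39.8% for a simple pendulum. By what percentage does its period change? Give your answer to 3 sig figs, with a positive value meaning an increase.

T ∝ 1/√g, so T'/T = 1/√(0.6020) = 1.289.
Percentage change in T = (1.289 − 1) × 100% = 28.9%.

28.9%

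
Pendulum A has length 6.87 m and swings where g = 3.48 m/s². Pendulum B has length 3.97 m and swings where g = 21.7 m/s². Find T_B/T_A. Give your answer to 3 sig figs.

0.304

T = 2π√(L/g), so T_B/T_A = √((L_B/g_B)/(L_A/g_A)) = √((3.97/21.7)/(6.87/3.48)) = 0.304.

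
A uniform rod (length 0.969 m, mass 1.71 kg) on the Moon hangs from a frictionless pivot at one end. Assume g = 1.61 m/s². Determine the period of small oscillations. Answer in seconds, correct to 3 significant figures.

3.98 s

For a physical pendulum T = 2π√(I/(mgd)), with d = 0.4845 m from pivot to centre of mass.
I_cm = mL²/12 = 1.71 × 0.969²/12 = 0.1338 kg·m²; I = I_cm + md² = 0.1338 + 1.71 × 0.4845² = 0.5352 kg·m².
T = 2π√(0.5352/(1.71 × 1.61 × 0.4845)) = 3.98 s.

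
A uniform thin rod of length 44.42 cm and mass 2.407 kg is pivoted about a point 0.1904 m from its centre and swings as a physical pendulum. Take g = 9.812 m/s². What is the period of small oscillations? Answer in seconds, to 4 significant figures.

For a physical pendulum T = 2π√(I/(mgd)), with d = 0.19040 m from pivot to centre of mass.
I_cm = mL²/12 = 2.407 × 0.4442²/12 = 0.039578 kg·m²; I = I_cm + md² = 0.039578 + 2.407 × 0.19040² = 0.12684 kg·m².
T = 2π√(0.12684/(2.407 × 9.812 × 0.19040)) = 1.055 s.

1.055 s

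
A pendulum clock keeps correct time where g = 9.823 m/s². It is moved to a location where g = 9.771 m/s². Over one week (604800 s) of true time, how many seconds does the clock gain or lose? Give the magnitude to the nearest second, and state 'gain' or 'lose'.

The clock's period scales as T ∝ 1/√g, so T'/T = √(9.823/9.771) = 1.00266.
In 604800 s of true time the clock registers 604800/1.00266 = 603197.1 s, so it loses 1603 s.

lose 1603 s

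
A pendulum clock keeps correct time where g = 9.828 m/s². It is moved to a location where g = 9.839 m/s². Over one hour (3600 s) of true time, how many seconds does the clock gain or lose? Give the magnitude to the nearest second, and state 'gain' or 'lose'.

gain 2 s

The clock's period scales as T ∝ 1/√g, so T'/T = √(9.828/9.839) = 0.999441.
In 3600 s of true time the clock registers 3600/0.999441 = 3602.0 s, so it gains 2 s.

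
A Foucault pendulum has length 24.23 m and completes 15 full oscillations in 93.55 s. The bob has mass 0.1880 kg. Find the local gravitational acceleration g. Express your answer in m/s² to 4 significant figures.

T = 93.55/15 = 6.2367 s.
From T = 2π√(L/g), g = 4π²L/T² = 4π² × 24.23/6.2367² = 24.59 m/s².

24.59 m/s²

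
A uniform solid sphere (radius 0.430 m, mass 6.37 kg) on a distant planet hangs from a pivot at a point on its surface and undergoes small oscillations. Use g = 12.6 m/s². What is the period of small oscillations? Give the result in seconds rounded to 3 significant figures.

1.37 s

I_cm = (2/5)mr² = 0.4711 kg·m². The pivot is at distance d = 0.430 m from the centre of mass.
By the parallel-axis theorem, I = I_cm + md² = 0.4711 + 1.178 = 1.649 kg·m².
T = 2π√(I/(mgd)) = 2π√(1.649/(6.37 × 12.6 × 0.430)) = 1.37 s.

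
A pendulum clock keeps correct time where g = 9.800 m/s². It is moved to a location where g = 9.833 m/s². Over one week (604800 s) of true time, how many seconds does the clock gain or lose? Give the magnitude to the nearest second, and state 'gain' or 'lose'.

The clock's period scales as T ∝ 1/√g, so T'/T = √(9.800/9.833) = 0.998321.
In 604800 s of true time the clock registers 604800/0.998321 = 605817.4 s, so it gains 1017 s.

gain 1017 s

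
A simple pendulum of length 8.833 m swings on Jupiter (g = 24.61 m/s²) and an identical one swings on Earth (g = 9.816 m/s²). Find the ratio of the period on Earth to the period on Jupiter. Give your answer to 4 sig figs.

T ∝ 1/√g, so T₂/T₁ = √(g₁/g₂) = √(24.61/9.816) = 1.583.

1.583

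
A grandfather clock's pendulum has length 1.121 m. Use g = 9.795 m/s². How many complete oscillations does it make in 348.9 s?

164

T = 2π√(L/g) = 2π√(1.121/9.795) = 2.1256 s.
Number of complete oscillations = ⌊348.9/2.1256⌋ = ⌊164.14⌋ = 164.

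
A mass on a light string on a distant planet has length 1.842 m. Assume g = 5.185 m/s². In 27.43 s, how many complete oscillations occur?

T = 2π√(L/g) = 2π√(1.842/5.185) = 3.7450 s.
Number of complete oscillations = ⌊27.43/3.7450⌋ = ⌊7.3245⌋ = 7.

7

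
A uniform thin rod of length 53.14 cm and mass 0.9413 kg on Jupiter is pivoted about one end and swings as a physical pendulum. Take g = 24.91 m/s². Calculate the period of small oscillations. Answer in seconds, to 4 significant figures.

0.7493 s

For a physical pendulum T = 2π√(I/(mgd)), with d = 0.26570 m from pivot to centre of mass.
I_cm = mL²/12 = 0.9413 × 0.5314²/12 = 0.022151 kg·m²; I = I_cm + md² = 0.022151 + 0.9413 × 0.26570² = 0.088603 kg·m².
T = 2π√(0.088603/(0.9413 × 24.91 × 0.26570)) = 0.7493 s.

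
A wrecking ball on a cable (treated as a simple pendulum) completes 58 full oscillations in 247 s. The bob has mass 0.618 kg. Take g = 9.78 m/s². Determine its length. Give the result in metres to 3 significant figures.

T = 247/58 = 4.259 s.
From T = 2π√(L/g), L = gT²/(4π²) = 9.78 × 4.259²/(4π²) = 4.49 m.

4.49 m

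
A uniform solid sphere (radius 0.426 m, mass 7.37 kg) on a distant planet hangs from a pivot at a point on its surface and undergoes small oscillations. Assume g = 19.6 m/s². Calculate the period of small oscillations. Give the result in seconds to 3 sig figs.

I_cm = (2/5)mr² = 0.5350 kg·m². The pivot is at distance d = 0.426 m from the centre of mass.
By the parallel-axis theorem, I = I_cm + md² = 0.5350 + 1.337 = 1.872 kg·m².
T = 2π√(I/(mgd)) = 2π√(1.872/(7.37 × 19.6 × 0.426)) = 1.10 s.

1.10 s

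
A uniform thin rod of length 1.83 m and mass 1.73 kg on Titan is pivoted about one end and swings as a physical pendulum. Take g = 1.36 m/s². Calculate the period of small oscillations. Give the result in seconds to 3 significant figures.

For a physical pendulum T = 2π√(I/(mgd)), with d = 0.9150 m from pivot to centre of mass.
I_cm = mL²/12 = 1.73 × 1.83²/12 = 0.4828 kg·m²; I = I_cm + md² = 0.4828 + 1.73 × 0.9150² = 1.931 kg·m².
T = 2π√(1.931/(1.73 × 1.36 × 0.9150)) = 5.95 s.

5.95 s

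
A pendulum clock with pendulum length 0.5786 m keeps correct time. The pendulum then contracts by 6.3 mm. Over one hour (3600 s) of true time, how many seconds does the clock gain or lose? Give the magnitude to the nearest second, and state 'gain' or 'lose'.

gain 20 s

T ∝ √L, so T'/T = √(0.57230/0.5786) = 0.994541.
In 3600 s of true time the clock registers 3600/0.994541 = 3619.8 s, so it gains 20 s.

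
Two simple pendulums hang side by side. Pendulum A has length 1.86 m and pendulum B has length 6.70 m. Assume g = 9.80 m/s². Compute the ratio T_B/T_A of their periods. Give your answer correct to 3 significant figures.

T ∝ √L, so T_B/T_A = √(L_B/L_A) = √(6.70/1.86) = 1.90.

1.90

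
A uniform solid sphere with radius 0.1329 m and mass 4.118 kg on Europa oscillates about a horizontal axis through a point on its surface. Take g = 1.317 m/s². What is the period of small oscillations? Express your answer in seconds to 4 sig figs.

2.362 s

I_cm = (2/5)mr² = 0.029094 kg·m². The pivot is at distance d = 0.1329 m from the centre of mass.
By the parallel-axis theorem, I = I_cm + md² = 0.029094 + 0.072734 = 0.10183 kg·m².
T = 2π√(I/(mgd)) = 2π√(0.10183/(4.118 × 1.317 × 0.1329)) = 2.362 s.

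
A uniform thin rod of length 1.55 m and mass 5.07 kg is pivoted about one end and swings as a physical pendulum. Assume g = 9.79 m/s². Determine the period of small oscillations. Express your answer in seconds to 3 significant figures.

For a physical pendulum T = 2π√(I/(mgd)), with d = 0.7750 m from pivot to centre of mass.
I_cm = mL²/12 = 5.07 × 1.55²/12 = 1.015 kg·m²; I = I_cm + md² = 1.015 + 5.07 × 0.7750² = 4.060 kg·m².
T = 2π√(4.060/(5.07 × 9.79 × 0.7750)) = 2.04 s.

2.04 s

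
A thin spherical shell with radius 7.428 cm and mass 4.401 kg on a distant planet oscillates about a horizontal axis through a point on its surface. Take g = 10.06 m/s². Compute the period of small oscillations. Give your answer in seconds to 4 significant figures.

0.6970 s

I_cm = (2/3)mr² = 0.016188 kg·m². The pivot is at distance d = 0.07428 m from the centre of mass.
By the parallel-axis theorem, I = I_cm + md² = 0.016188 + 0.024283 = 0.040471 kg·m².
T = 2π√(I/(mgd)) = 2π√(0.040471/(4.401 × 10.06 × 0.07428)) = 0.6970 s.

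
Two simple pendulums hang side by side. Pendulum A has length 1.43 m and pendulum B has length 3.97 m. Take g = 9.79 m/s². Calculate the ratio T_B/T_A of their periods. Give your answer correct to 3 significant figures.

1.67

T ∝ √L, so T_B/T_A = √(L_B/L_A) = √(3.97/1.43) = 1.67.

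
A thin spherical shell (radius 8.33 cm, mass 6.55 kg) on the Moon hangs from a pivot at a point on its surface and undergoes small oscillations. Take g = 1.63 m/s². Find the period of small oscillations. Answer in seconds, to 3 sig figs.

I_cm = (2/3)mr² = 0.03030 kg·m². The pivot is at distance d = 0.0833 m from the centre of mass.
By the parallel-axis theorem, I = I_cm + md² = 0.03030 + 0.04545 = 0.07575 kg·m².
T = 2π√(I/(mgd)) = 2π√(0.07575/(6.55 × 1.63 × 0.0833)) = 1.83 s.

1.83 s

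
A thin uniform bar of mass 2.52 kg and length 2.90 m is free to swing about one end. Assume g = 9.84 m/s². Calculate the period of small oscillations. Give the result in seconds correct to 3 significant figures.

2.79 s

For a physical pendulum T = 2π√(I/(mgd)), with d = 1.450 m from pivot to centre of mass.
I_cm = mL²/12 = 2.52 × 2.90²/12 = 1.766 kg·m²; I = I_cm + md² = 1.766 + 2.52 × 1.450² = 7.064 kg·m².
T = 2π√(7.064/(2.52 × 9.84 × 1.450)) = 2.79 s.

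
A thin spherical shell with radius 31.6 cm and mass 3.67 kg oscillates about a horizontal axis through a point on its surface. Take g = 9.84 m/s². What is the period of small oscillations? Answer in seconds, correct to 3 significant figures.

I_cm = (2/3)mr² = 0.2443 kg·m². The pivot is at distance d = 0.316 m from the centre of mass.
By the parallel-axis theorem, I = I_cm + md² = 0.2443 + 0.3665 = 0.6108 kg·m².
T = 2π√(I/(mgd)) = 2π√(0.6108/(3.67 × 9.84 × 0.316)) = 1.45 s.

1.45 s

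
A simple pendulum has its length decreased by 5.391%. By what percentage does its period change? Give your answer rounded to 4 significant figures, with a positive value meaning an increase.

T ∝ √L, so T'/T = √(0.94609) = 0.97267.
Percentage change in T = (0.97267 − 1) × 100% = -2.733%.

-2.733%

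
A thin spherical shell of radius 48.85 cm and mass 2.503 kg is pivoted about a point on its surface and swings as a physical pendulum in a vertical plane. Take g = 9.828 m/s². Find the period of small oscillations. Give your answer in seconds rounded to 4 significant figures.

1.808 s

I_cm = (2/3)mr² = 0.39820 kg·m². The pivot is at distance d = 0.4885 m from the centre of mass.
By the parallel-axis theorem, I = I_cm + md² = 0.39820 + 0.59730 = 0.99549 kg·m².
T = 2π√(I/(mgd)) = 2π√(0.99549/(2.503 × 9.828 × 0.4885)) = 1.808 s.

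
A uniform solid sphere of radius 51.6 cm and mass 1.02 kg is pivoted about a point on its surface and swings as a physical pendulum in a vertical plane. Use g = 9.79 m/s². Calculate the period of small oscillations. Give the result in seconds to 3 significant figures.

1.71 s

I_cm = (2/5)mr² = 0.1086 kg·m². The pivot is at distance d = 0.516 m from the centre of mass.
By the parallel-axis theorem, I = I_cm + md² = 0.1086 + 0.2716 = 0.3802 kg·m².
T = 2π√(I/(mgd)) = 2π√(0.3802/(1.02 × 9.79 × 0.516)) = 1.71 s.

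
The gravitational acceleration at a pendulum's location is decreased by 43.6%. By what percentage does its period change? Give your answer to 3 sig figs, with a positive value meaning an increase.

33.2%

T ∝ 1/√g, so T'/T = 1/√(0.5640) = 1.332.
Percentage change in T = (1.332 − 1) × 100% = 33.2%.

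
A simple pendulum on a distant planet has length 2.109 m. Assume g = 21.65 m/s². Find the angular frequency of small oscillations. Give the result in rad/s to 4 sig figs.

3.204 rad/s

ω = √(g/L) = √(21.65/2.109) = 3.204 rad/s.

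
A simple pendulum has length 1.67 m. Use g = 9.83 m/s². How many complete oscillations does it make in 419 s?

161

T = 2π√(L/g) = 2π√(1.67/9.83) = 2.590 s.
Number of complete oscillations = ⌊419/2.590⌋ = ⌊161.8⌋ = 161.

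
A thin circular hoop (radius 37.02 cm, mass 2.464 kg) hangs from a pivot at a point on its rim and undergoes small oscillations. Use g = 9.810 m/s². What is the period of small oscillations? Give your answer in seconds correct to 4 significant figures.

I_cm = mr² = 0.33769 kg·m². The pivot is at distance d = 0.3702 m from the centre of mass.
By the parallel-axis theorem, I = I_cm + md² = 0.33769 + 0.33769 = 0.67537 kg·m².
T = 2π√(I/(mgd)) = 2π√(0.67537/(2.464 × 9.810 × 0.3702)) = 1.726 s.

1.726 s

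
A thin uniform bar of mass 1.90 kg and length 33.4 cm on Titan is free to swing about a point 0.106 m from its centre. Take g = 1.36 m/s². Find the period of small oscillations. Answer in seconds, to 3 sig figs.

For a physical pendulum T = 2π√(I/(mgd)), with d = 0.1060 m from pivot to centre of mass.
I_cm = mL²/12 = 1.90 × 0.334²/12 = 0.01766 kg·m²; I = I_cm + md² = 0.01766 + 1.90 × 0.1060² = 0.03901 kg·m².
T = 2π√(0.03901/(1.90 × 1.36 × 0.1060)) = 2.37 s.

2.37 s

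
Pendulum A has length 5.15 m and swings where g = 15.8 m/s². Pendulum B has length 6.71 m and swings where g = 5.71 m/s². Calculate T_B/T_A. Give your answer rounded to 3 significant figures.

1.90

T = 2π√(L/g), so T_B/T_A = √((L_B/g_B)/(L_A/g_A)) = √((6.71/5.71)/(5.15/15.8)) = 1.90.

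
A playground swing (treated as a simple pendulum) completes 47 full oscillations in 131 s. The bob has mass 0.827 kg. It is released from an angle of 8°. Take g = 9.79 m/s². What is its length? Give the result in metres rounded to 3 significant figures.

1.93 m

T = 131/47 = 2.787 s.
From T = 2π√(L/g), L = gT²/(4π²) = 9.79 × 2.787²/(4π²) = 1.93 m.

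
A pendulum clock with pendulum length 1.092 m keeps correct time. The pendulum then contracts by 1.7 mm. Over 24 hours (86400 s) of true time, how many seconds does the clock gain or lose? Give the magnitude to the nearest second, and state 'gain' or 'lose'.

gain 67 s

T ∝ √L, so T'/T = √(1.09030/1.092) = 0.999221.
In 86400 s of true time the clock registers 86400/0.999221 = 86467.3 s, so it gains 67 s.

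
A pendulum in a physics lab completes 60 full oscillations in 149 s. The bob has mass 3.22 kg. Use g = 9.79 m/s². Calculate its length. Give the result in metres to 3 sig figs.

T = 149/60 = 2.483 s.
From T = 2π√(L/g), L = gT²/(4π²) = 9.79 × 2.483²/(4π²) = 1.53 m.

1.53 m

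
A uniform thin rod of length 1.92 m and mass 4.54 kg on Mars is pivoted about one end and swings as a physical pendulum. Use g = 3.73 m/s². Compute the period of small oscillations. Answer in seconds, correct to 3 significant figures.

For a physical pendulum T = 2π√(I/(mgd)), with d = 0.9600 m from pivot to centre of mass.
I_cm = mL²/12 = 4.54 × 1.92²/12 = 1.395 kg·m²; I = I_cm + md² = 1.395 + 4.54 × 0.9600² = 5.579 kg·m².
T = 2π√(5.579/(4.54 × 3.73 × 0.9600)) = 3.68 s.

3.68 s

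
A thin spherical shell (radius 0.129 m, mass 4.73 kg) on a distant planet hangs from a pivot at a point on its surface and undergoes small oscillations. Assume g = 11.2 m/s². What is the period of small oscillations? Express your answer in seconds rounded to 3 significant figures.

0.871 s

I_cm = (2/3)mr² = 0.05247 kg·m². The pivot is at distance d = 0.129 m from the centre of mass.
By the parallel-axis theorem, I = I_cm + md² = 0.05247 + 0.07871 = 0.1312 kg·m².
T = 2π√(I/(mgd)) = 2π√(0.1312/(4.73 × 11.2 × 0.129)) = 0.871 s.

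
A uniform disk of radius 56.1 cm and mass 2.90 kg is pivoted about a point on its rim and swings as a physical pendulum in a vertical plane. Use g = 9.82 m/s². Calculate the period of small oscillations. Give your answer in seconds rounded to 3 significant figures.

I_cm = ½mr² = 0.4563 kg·m². The pivot is at distance d = 0.561 m from the centre of mass.
By the parallel-axis theorem, I = I_cm + md² = 0.4563 + 0.9127 = 1.369 kg·m².
T = 2π√(I/(mgd)) = 2π√(1.369/(2.90 × 9.82 × 0.561)) = 1.84 s.

1.84 s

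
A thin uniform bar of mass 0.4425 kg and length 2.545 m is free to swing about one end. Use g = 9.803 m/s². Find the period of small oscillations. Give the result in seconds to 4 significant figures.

For a physical pendulum T = 2π√(I/(mgd)), with d = 1.2725 m from pivot to centre of mass.
I_cm = mL²/12 = 0.4425 × 2.545²/12 = 0.23884 kg·m²; I = I_cm + md² = 0.23884 + 0.4425 × 1.2725² = 0.95536 kg·m².
T = 2π√(0.95536/(0.4425 × 9.803 × 1.2725)) = 2.614 s.

2.614 s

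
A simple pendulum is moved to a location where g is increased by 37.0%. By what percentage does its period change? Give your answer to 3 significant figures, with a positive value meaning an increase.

T ∝ 1/√g, so T'/T = 1/√(1.370) = 0.8544.
Percentage change in T = (0.8544 − 1) × 100% = -14.6%.

-14.6%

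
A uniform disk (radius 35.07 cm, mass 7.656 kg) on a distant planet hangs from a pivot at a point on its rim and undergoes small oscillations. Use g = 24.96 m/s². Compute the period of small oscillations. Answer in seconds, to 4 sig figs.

I_cm = ½mr² = 0.47081 kg·m². The pivot is at distance d = 0.3507 m from the centre of mass.
By the parallel-axis theorem, I = I_cm + md² = 0.47081 + 0.94162 = 1.4124 kg·m².
T = 2π√(I/(mgd)) = 2π√(1.4124/(7.656 × 24.96 × 0.3507)) = 0.9122 s.

0.9122 s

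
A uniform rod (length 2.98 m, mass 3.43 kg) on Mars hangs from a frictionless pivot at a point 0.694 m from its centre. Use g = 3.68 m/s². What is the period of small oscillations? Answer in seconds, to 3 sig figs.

4.35 s

For a physical pendulum T = 2π√(I/(mgd)), with d = 0.6940 m from pivot to centre of mass.
I_cm = mL²/12 = 3.43 × 2.98²/12 = 2.538 kg·m²; I = I_cm + md² = 2.538 + 3.43 × 0.6940² = 4.190 kg·m².
T = 2π√(4.190/(3.43 × 3.68 × 0.6940)) = 4.35 s.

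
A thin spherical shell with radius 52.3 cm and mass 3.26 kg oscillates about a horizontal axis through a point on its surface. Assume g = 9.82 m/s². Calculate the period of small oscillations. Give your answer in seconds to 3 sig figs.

1.87 s

I_cm = (2/3)mr² = 0.5945 kg·m². The pivot is at distance d = 0.523 m from the centre of mass.
By the parallel-axis theorem, I = I_cm + md² = 0.5945 + 0.8917 = 1.486 kg·m².
T = 2π√(I/(mgd)) = 2π√(1.486/(3.26 × 9.82 × 0.523)) = 1.87 s.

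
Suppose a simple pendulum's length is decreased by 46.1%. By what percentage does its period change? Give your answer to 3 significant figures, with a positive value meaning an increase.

T ∝ √L, so T'/T = √(0.5390) = 0.7342.
Percentage change in T = (0.7342 − 1) × 100% = -26.6%.

-26.6%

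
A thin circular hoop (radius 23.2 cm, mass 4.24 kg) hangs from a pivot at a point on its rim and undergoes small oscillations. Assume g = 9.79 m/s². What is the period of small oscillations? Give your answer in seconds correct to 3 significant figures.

1.37 s

I_cm = mr² = 0.2282 kg·m². The pivot is at distance d = 0.232 m from the centre of mass.
By the parallel-axis theorem, I = I_cm + md² = 0.2282 + 0.2282 = 0.4564 kg·m².
T = 2π√(I/(mgd)) = 2π√(0.4564/(4.24 × 9.79 × 0.232)) = 1.37 s.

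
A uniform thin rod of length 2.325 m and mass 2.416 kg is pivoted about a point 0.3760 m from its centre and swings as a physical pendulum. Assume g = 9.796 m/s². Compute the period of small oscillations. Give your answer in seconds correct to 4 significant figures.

2.519 s

For a physical pendulum T = 2π√(I/(mgd)), with d = 0.37600 m from pivot to centre of mass.
I_cm = mL²/12 = 2.416 × 2.325²/12 = 1.0883 kg·m²; I = I_cm + md² = 1.0883 + 2.416 × 0.37600² = 1.4299 kg·m².
T = 2π√(1.4299/(2.416 × 9.796 × 0.37600)) = 2.519 s.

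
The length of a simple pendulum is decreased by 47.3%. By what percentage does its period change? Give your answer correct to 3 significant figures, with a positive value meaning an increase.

-27.4%

T ∝ √L, so T'/T = √(0.5270) = 0.7259.
Percentage change in T = (0.7259 − 1) × 100% = -27.4%.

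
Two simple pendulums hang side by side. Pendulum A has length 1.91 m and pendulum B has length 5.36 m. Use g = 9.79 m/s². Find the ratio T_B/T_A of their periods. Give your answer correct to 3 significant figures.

1.68

T ∝ √L, so T_B/T_A = √(L_B/L_A) = √(5.36/1.91) = 1.68.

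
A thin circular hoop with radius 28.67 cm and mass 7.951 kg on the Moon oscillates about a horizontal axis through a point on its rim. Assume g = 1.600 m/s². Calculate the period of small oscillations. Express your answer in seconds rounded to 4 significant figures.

3.761 s

I_cm = mr² = 0.65355 kg·m². The pivot is at distance d = 0.2867 m from the centre of mass.
By the parallel-axis theorem, I = I_cm + md² = 0.65355 + 0.65355 = 1.3071 kg·m².
T = 2π√(I/(mgd)) = 2π√(1.3071/(7.951 × 1.600 × 0.2867)) = 3.761 s.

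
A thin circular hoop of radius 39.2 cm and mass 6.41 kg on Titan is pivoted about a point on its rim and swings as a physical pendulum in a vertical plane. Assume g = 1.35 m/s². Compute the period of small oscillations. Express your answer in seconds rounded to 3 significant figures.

4.79 s

I_cm = mr² = 0.9850 kg·m². The pivot is at distance d = 0.392 m from the centre of mass.
By the parallel-axis theorem, I = I_cm + md² = 0.9850 + 0.9850 = 1.970 kg·m².
T = 2π√(I/(mgd)) = 2π√(1.970/(6.41 × 1.35 × 0.392)) = 4.79 s.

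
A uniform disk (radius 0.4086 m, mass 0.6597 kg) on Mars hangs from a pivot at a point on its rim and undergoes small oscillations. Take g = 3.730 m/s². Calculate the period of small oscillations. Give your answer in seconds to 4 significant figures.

I_cm = ½mr² = 0.055070 kg·m². The pivot is at distance d = 0.4086 m from the centre of mass.
By the parallel-axis theorem, I = I_cm + md² = 0.055070 + 0.11014 = 0.16521 kg·m².
T = 2π√(I/(mgd)) = 2π√(0.16521/(0.6597 × 3.730 × 0.4086)) = 2.547 s.

2.547 s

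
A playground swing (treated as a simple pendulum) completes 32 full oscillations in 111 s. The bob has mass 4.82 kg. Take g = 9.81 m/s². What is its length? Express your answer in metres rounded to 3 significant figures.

2.99 m

T = 111/32 = 3.469 s.
From T = 2π√(L/g), L = gT²/(4π²) = 9.81 × 3.469²/(4π²) = 2.99 m.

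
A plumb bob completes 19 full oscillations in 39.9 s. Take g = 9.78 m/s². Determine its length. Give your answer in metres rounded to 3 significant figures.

1.09 m

T = 39.9/19 = 2.100 s.
From T = 2π√(L/g), L = gT²/(4π²) = 9.78 × 2.100²/(4π²) = 1.09 m.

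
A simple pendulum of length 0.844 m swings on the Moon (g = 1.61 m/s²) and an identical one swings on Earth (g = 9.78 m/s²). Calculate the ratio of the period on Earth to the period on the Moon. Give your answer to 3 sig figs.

T ∝ 1/√g, so T₂/T₁ = √(g₁/g₂) = √(1.61/9.78) = 0.406.

0.406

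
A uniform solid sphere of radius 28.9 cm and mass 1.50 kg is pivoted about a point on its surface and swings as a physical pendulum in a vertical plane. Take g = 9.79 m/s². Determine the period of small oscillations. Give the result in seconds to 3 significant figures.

1.28 s

I_cm = (2/5)mr² = 0.05011 kg·m². The pivot is at distance d = 0.289 m from the centre of mass.
By the parallel-axis theorem, I = I_cm + md² = 0.05011 + 0.1253 = 0.1754 kg·m².
T = 2π√(I/(mgd)) = 2π√(0.1754/(1.50 × 9.79 × 0.289)) = 1.28 s.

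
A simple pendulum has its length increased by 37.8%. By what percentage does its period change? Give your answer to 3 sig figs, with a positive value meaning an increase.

17.4%

T ∝ √L, so T'/T = √(1.378) = 1.174.
Percentage change in T = (1.174 − 1) × 100% = 17.4%.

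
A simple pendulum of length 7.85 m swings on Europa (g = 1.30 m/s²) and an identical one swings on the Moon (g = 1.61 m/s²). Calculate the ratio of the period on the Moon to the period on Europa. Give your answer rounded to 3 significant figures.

0.899

T ∝ 1/√g, so T₂/T₁ = √(g₁/g₂) = √(1.30/1.61) = 0.899.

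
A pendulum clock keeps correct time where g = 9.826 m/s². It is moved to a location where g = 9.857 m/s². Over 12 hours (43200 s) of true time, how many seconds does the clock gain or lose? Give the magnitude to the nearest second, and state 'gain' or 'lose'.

gain 68 s

The clock's period scales as T ∝ 1/√g, so T'/T = √(9.826/9.857) = 0.998426.
In 43200 s of true time the clock registers 43200/0.998426 = 43268.1 s, so it gains 68 s.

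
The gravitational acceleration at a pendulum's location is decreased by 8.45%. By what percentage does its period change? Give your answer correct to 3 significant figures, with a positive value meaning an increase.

4.51%

T ∝ 1/√g, so T'/T = 1/√(0.9155) = 1.045.
Percentage change in T = (1.045 − 1) × 100% = 4.51%.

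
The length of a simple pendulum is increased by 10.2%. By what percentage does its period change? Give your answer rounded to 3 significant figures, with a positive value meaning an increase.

T ∝ √L, so T'/T = √(1.102) = 1.050.
Percentage change in T = (1.050 − 1) × 100% = 4.98%.

4.98%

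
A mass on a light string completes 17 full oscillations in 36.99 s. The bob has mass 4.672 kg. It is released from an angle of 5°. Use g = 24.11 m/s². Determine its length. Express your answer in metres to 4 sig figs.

T = 36.99/17 = 2.1759 s.
From T = 2π√(L/g), L = gT²/(4π²) = 24.11 × 2.1759²/(4π²) = 2.891 m.

2.891 m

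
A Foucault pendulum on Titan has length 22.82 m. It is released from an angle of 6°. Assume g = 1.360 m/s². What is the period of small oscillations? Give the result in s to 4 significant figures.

T = 2π√(L/g) = 2π√(22.82/1.360) = 2π × 4.0963 = 25.74 s.

25.74 s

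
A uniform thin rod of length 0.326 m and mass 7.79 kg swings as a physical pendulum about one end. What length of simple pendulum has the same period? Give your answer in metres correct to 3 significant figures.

0.217 m

The equivalent simple-pendulum length is L_eq = I/(md), where I is about the pivot and d = 0.1630 m.
I_cm = (1/12)mL² = 0.06899 kg·m², so I = I_cm + md² = 0.06899 + 0.2070 = 0.2760 kg·m².
L_eq = 0.2760/(7.79 × 0.1630) = 0.217 m.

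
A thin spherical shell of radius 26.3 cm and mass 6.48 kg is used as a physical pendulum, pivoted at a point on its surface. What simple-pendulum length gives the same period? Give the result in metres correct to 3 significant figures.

0.438 m

The equivalent simple-pendulum length is L_eq = I/(md), where I is about the pivot and d = 0.2630 m.
I_cm = (2/3)mR² = 0.2988 kg·m², so I = I_cm + md² = 0.2988 + 0.4482 = 0.7470 kg·m².
L_eq = 0.7470/(6.48 × 0.2630) = 0.438 m.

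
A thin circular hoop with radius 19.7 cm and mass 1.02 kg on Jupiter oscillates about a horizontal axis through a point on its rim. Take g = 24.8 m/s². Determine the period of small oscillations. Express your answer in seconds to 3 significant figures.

I_cm = mr² = 0.03959 kg·m². The pivot is at distance d = 0.197 m from the centre of mass.
By the parallel-axis theorem, I = I_cm + md² = 0.03959 + 0.03959 = 0.07917 kg·m².
T = 2π√(I/(mgd)) = 2π√(0.07917/(1.02 × 24.8 × 0.197)) = 0.792 s.

0.792 s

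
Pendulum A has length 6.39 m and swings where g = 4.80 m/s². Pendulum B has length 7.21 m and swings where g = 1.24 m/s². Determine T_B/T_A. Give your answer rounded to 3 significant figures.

2.09

T = 2π√(L/g), so T_B/T_A = √((L_B/g_B)/(L_A/g_A)) = √((7.21/1.24)/(6.39/4.80)) = 2.09.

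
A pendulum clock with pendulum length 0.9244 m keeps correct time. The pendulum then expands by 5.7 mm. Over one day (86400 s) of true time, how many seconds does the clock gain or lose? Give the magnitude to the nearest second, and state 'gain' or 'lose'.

T ∝ √L, so T'/T = √(0.93010/0.9244) = 1.00308.
In 86400 s of true time the clock registers 86400/1.00308 = 86134.8 s, so it loses 265 s.

lose 265 s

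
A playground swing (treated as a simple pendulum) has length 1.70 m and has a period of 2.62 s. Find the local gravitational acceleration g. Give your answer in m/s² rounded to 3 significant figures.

9.78 m/s²

From T = 2π√(L/g), g = 4π²L/T² = 4π² × 1.70/2.620² = 9.78 m/s².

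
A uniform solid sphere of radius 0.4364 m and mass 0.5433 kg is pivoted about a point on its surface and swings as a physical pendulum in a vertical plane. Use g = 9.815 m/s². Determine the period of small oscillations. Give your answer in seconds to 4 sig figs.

1.568 s

I_cm = (2/5)mr² = 0.041387 kg·m². The pivot is at distance d = 0.4364 m from the centre of mass.
By the parallel-axis theorem, I = I_cm + md² = 0.041387 + 0.10347 = 0.14486 kg·m².
T = 2π√(I/(mgd)) = 2π√(0.14486/(0.5433 × 9.815 × 0.4364)) = 1.568 s.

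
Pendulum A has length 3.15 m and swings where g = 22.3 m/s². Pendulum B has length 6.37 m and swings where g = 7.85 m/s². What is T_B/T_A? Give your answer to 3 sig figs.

2.40

T = 2π√(L/g), so T_B/T_A = √((L_B/g_B)/(L_A/g_A)) = √((6.37/7.85)/(3.15/22.3)) = 2.40.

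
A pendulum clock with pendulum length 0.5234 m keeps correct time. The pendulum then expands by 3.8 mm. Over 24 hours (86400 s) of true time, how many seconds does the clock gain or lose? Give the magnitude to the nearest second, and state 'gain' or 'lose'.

T ∝ √L, so T'/T = √(0.52720/0.5234) = 1.00362.
In 86400 s of true time the clock registers 86400/1.00362 = 86088.1 s, so it loses 312 s.

lose 312 s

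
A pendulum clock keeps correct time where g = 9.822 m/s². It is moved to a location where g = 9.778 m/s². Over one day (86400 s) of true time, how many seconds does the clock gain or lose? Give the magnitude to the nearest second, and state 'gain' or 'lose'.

The clock's period scales as T ∝ 1/√g, so T'/T = √(9.822/9.778) = 1.00225.
In 86400 s of true time the clock registers 86400/1.00225 = 86206.3 s, so it loses 194 s.

lose 194 s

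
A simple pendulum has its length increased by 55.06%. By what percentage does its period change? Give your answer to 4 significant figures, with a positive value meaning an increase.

24.52%

T ∝ √L, so T'/T = √(1.5506) = 1.2452.
Percentage change in T = (1.2452 − 1) × 100% = 24.52%.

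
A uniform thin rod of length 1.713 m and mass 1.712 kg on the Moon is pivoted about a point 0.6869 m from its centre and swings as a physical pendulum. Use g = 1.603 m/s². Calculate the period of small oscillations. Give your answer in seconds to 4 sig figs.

5.068 s

For a physical pendulum T = 2π√(I/(mgd)), with d = 0.68690 m from pivot to centre of mass.
I_cm = mL²/12 = 1.712 × 1.713²/12 = 0.41864 kg·m²; I = I_cm + md² = 0.41864 + 1.712 × 0.68690² = 1.2264 kg·m².
T = 2π√(1.2264/(1.712 × 1.603 × 0.68690)) = 5.068 s.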